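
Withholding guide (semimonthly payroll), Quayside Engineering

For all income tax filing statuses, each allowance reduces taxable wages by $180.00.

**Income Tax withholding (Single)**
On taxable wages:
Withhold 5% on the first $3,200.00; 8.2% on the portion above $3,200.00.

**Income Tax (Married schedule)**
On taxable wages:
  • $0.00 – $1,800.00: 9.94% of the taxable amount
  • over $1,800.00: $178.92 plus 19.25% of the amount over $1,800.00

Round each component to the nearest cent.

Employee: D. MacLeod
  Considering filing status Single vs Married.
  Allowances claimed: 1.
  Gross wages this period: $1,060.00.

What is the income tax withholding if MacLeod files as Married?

$87.47

Income Tax (Married): taxable = $1,060.00 − 1×$180.00 = $880.00
  9.94% × $880.00 = $87.47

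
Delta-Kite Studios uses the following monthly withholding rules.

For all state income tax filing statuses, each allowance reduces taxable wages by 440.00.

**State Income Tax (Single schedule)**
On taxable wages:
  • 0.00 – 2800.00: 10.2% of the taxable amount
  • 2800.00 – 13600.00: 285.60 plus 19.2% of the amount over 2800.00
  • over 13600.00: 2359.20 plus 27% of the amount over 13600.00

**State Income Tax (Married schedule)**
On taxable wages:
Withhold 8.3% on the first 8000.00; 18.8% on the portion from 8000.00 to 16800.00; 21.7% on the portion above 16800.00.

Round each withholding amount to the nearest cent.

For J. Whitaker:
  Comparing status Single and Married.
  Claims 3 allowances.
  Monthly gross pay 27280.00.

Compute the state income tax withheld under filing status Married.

State Income Tax (Married): taxable = 27280.00 − 3×440.00 = 25960.00
  2318.40 + 21.7% × (25960.00 − 16800.00) = 2318.40 + 21.7% × 9160.00 = 4306.12

4306.12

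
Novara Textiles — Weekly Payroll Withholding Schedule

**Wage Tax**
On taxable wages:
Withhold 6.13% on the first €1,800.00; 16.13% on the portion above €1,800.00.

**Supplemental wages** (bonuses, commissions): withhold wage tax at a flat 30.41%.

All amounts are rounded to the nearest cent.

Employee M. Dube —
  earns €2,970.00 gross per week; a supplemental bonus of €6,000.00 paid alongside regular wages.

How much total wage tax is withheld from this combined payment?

€2,123.66

Wage Tax: taxable = €2,970.00
  €110.34 + 16.13% × (€2,970.00 − €1,800.00) = €110.34 + 16.13% × €1,170.00 = €299.06
Supplemental (30.41% flat on bonus): 30.41% × €6,000.00 = €1,824.60
Total wage tax: €299.06 + €1,824.60 = €2,123.66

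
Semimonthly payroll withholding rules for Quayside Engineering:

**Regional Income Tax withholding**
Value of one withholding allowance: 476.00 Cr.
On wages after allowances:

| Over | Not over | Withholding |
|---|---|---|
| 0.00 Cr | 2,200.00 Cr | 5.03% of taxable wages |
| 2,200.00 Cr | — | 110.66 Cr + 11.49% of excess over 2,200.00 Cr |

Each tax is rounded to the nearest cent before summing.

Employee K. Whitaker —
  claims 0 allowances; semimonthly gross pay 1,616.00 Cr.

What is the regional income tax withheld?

81.28 Cr

Regional Income Tax: taxable = 1,616.00 Cr
  5.03% × 1,616.00 Cr = 81.28 Cr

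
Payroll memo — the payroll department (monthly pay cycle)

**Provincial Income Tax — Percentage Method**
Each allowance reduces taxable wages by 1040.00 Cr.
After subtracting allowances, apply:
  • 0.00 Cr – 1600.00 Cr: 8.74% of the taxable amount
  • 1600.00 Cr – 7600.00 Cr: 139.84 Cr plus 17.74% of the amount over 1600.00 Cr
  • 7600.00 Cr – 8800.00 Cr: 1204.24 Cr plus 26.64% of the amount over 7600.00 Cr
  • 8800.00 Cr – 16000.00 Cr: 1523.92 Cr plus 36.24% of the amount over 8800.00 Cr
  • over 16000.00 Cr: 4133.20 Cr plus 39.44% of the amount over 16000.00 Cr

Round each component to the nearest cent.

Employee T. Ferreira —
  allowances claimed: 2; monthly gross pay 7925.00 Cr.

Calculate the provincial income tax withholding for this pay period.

892.90 Cr

Provincial Income Tax: taxable = 7925.00 Cr − 2×1040.00 Cr = 5845.00 Cr
  139.84 Cr + 17.74% × (5845.00 Cr − 1600.00 Cr) = 139.84 Cr + 17.74% × 4245.00 Cr = 892.90 Cr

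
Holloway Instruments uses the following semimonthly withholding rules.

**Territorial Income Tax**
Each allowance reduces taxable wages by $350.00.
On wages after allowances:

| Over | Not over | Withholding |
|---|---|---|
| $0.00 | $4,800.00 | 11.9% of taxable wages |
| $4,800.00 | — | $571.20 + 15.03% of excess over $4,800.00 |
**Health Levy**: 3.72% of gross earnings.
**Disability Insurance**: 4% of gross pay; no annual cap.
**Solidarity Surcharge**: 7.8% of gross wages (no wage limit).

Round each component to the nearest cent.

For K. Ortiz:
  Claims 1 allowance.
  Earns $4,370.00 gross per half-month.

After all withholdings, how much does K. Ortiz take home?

$3,213.40

Territorial Income Tax: taxable = $4,370.00 − 1×$350.00 = $4,020.00
  11.9% × $4,020.00 = $478.38
Health Levy: 3.72% × $4,370.00 = $162.56
Disability Insurance: 4% × $4,370.00 = $174.80
Solidarity Surcharge: 7.8% × $4,370.00 = $340.86
Total withheld: $478.38 + $162.56 + $174.80 + $340.86 = $1,156.60
Net pay: $4,370.00 − $1,156.60 = $3,213.40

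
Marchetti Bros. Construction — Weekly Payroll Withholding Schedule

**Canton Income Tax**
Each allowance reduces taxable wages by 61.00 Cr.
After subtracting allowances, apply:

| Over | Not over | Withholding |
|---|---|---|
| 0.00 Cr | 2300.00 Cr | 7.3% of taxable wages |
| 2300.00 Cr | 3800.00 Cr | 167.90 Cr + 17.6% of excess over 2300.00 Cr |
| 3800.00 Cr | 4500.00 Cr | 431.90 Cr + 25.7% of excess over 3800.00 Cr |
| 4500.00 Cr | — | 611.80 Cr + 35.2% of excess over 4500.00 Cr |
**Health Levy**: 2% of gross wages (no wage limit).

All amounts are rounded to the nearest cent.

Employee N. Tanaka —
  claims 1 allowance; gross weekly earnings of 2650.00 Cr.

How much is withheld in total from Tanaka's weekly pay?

271.76 Cr

Canton Income Tax: taxable = 2650.00 Cr − 1×61.00 Cr = 2589.00 Cr
  167.90 Cr + 17.6% × (2589.00 Cr − 2300.00 Cr) = 167.90 Cr + 17.6% × 289.00 Cr = 218.76 Cr
Health Levy: 2% × 2650.00 Cr = 53.00 Cr
Total: 218.76 Cr + 53.00 Cr = 271.76 Cr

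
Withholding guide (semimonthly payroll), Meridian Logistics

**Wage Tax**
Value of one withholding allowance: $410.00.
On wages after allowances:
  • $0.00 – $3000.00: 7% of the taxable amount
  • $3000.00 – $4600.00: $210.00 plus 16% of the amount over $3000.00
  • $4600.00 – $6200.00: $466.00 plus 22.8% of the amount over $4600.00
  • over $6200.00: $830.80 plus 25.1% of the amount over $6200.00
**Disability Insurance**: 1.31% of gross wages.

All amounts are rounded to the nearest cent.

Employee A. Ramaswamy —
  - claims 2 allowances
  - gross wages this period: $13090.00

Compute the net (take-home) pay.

$10564.15

Wage Tax: taxable = $13090.00 − 2×$410.00 = $12270.00
  $830.80 + 25.1% × ($12270.00 − $6200.00) = $830.80 + 25.1% × $6070.00 = $2354.37
Disability Insurance: 1.31% × $13090.00 = $171.48
Total withheld: $2354.37 + $171.48 = $2525.85
Net pay: $13090.00 − $2525.85 = $10564.15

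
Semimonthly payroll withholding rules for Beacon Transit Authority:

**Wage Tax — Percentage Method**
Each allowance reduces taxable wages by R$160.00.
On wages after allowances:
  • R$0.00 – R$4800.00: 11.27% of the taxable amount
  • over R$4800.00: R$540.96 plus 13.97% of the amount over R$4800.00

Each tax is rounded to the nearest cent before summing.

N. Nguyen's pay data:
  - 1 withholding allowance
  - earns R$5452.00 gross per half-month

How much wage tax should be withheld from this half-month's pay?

Wage Tax: taxable = R$5452.00 − 1×R$160.00 = R$5292.00
  R$540.96 + 13.97% × (R$5292.00 − R$4800.00) = R$540.96 + 13.97% × R$492.00 = R$609.69

R$609.69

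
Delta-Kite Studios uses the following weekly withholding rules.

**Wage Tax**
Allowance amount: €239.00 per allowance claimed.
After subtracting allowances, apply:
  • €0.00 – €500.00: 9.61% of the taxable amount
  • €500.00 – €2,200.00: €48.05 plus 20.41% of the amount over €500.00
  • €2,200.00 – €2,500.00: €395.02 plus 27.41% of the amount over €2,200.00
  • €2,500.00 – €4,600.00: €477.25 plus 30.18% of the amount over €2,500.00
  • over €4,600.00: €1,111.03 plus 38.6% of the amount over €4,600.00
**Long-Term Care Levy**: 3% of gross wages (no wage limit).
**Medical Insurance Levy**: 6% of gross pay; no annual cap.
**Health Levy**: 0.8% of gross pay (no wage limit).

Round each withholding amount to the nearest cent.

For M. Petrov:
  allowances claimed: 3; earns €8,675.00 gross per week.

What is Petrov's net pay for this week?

Wage Tax: taxable = €8,675.00 − 3×€239.00 = €7,958.00
  €1,111.03 + 38.6% × (€7,958.00 − €4,600.00) = €1,111.03 + 38.6% × €3,358.00 = €2,407.22
Long-Term Care Levy: 3% × €8,675.00 = €260.25
Medical Insurance Levy: 6% × €8,675.00 = €520.50
Health Levy: 0.8% × €8,675.00 = €69.40
Total withheld: €2,407.22 + €260.25 + €520.50 + €69.40 = €3,257.37
Net pay: €8,675.00 − €3,257.37 = €5,417.63

€5,417.63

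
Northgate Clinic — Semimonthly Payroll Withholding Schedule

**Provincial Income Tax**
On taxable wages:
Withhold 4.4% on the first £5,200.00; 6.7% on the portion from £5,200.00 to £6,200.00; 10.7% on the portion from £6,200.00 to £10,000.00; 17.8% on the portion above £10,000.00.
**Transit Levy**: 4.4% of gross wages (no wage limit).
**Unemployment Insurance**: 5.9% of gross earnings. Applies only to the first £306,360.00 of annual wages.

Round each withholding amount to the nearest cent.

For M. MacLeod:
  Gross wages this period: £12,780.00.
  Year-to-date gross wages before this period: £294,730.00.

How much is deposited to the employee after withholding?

£10,334.27

Provincial Income Tax: taxable = £12,780.00
  £702.40 + 17.8% × (£12,780.00 − £10,000.00) = £702.40 + 17.8% × £2,780.00 = £1,197.24
Transit Levy: 4.4% × £12,780.00 = £562.32
Unemployment Insurance: cap £306,360.00 − YTD £294,730.00 = £11,630.00 subject; 5.9% × £11,630.00 = £686.17
Total withheld: £1,197.24 + £562.32 + £686.17 = £2,445.73
Net pay: £12,780.00 − £2,445.73 = £10,334.27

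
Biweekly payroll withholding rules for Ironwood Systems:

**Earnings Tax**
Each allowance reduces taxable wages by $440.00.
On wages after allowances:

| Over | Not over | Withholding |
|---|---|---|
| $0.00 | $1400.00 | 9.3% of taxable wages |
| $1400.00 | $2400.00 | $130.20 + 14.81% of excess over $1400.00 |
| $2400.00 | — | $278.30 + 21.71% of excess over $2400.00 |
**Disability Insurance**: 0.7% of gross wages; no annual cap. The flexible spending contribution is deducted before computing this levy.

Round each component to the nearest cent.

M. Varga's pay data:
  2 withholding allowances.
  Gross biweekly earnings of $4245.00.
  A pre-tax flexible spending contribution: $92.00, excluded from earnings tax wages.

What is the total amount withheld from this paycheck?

Earnings Tax: taxable = $4245.00 − $92.00 − 2×$440.00 = $3273.00
  $278.30 + 21.71% × ($3273.00 − $2400.00) = $278.30 + 21.71% × $873.00 = $467.83
Disability Insurance: 0.7% × $4153.00 = $29.07
Total: $467.83 + $29.07 = $496.90

$496.90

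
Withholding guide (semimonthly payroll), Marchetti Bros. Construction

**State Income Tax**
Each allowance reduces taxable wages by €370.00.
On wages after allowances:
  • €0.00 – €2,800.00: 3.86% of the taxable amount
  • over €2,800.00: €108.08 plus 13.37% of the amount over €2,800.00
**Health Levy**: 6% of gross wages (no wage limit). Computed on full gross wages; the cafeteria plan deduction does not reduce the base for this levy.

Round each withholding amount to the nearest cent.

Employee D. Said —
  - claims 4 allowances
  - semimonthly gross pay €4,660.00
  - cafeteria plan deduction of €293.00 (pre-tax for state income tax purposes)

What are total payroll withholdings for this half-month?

€399.31

State Income Tax: taxable = €4,660.00 − €293.00 − 4×€370.00 = €2,887.00
  €108.08 + 13.37% × (€2,887.00 − €2,800.00) = €108.08 + 13.37% × €87.00 = €119.71
Health Levy: 6% × €4,660.00 = €279.60
Total: €119.71 + €279.60 = €399.31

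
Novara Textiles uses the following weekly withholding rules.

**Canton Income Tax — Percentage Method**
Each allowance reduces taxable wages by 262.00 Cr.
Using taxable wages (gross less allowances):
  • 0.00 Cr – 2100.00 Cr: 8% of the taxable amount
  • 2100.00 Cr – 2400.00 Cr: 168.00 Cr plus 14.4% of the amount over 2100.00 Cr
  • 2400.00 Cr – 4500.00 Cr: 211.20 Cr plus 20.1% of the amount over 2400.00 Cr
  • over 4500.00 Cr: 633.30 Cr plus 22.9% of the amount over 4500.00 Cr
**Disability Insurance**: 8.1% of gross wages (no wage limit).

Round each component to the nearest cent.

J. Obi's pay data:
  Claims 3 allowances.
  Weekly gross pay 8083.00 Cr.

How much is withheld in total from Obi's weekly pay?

Canton Income Tax: taxable = 8083.00 Cr − 3×262.00 Cr = 7297.00 Cr
  633.30 Cr + 22.9% × (7297.00 Cr − 4500.00 Cr) = 633.30 Cr + 22.9% × 2797.00 Cr = 1273.81 Cr
Disability Insurance: 8.1% × 8083.00 Cr = 654.72 Cr
Total: 1273.81 Cr + 654.72 Cr = 1928.53 Cr

1928.53 Cr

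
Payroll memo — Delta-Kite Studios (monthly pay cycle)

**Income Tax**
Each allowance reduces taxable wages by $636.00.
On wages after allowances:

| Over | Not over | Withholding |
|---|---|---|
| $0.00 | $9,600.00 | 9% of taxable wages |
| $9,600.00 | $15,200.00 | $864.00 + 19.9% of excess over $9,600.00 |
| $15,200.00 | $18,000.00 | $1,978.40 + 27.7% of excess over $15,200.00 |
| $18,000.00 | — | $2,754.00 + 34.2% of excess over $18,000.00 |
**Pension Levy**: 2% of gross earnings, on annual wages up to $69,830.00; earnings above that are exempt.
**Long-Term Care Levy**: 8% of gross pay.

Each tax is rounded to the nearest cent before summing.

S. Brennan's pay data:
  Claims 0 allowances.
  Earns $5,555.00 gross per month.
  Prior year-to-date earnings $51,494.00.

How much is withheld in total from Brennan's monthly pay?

$1,055.45

Income Tax: taxable = $5,555.00
  9% × $5,555.00 = $499.95
Pension Levy: 2% × $5,555.00 = $111.10
Long-Term Care Levy: 8% × $5,555.00 = $444.40
Total: $499.95 + $111.10 + $444.40 = $1,055.45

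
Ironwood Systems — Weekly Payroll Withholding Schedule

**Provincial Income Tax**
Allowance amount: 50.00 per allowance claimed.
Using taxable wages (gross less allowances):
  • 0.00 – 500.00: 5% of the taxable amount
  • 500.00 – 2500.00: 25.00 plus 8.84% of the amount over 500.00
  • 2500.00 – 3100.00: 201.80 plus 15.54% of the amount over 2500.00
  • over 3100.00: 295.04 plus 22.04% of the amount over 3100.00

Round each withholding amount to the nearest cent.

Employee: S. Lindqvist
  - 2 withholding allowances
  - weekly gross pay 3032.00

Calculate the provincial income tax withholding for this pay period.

Provincial Income Tax: taxable = 3032.00 − 2×50.00 = 2932.00
  201.80 + 15.54% × (2932.00 − 2500.00) = 201.80 + 15.54% × 432.00 = 268.93

268.93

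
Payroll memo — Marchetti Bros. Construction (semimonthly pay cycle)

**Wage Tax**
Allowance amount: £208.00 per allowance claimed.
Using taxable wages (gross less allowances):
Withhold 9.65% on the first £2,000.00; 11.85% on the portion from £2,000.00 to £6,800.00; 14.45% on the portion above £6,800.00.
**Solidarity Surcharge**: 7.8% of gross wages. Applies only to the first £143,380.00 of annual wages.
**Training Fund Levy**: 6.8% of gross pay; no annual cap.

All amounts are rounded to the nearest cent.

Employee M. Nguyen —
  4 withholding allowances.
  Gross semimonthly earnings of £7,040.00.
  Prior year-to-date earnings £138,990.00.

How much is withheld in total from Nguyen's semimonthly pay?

£1,512.79

Wage Tax: taxable = £7,040.00 − 4×£208.00 = £6,208.00
  £193.00 + 11.85% × (£6,208.00 − £2,000.00) = £193.00 + 11.85% × £4,208.00 = £691.65
Solidarity Surcharge: cap £143,380.00 − YTD £138,990.00 = £4,390.00 subject; 7.8% × £4,390.00 = £342.42
Training Fund Levy: 6.8% × £7,040.00 = £478.72
Total: £691.65 + £342.42 + £478.72 = £1,512.79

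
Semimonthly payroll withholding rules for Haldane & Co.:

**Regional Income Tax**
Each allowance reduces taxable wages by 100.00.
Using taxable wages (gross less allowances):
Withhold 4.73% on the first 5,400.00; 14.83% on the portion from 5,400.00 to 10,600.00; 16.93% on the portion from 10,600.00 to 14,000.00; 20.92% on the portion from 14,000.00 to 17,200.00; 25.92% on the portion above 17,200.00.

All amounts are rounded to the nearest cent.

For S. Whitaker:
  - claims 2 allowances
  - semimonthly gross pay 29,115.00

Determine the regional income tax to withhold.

5,308.17

Regional Income Tax: taxable = 29,115.00 − 2×100.00 = 28,915.00
  2,271.64 + 25.92% × (28,915.00 − 17,200.00) = 2,271.64 + 25.92% × 11,715.00 = 5,308.17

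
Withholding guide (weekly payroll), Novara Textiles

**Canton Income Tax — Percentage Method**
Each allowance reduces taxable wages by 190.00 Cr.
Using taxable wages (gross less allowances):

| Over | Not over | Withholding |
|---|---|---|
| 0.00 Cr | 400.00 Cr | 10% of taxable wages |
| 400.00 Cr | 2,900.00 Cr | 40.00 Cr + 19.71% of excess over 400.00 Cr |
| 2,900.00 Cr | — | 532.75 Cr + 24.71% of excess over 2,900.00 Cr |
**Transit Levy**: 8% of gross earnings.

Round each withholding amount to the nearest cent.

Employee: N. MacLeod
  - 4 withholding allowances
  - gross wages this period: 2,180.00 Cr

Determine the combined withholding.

415.44 Cr

Canton Income Tax: taxable = 2,180.00 Cr − 4×190.00 Cr = 1,420.00 Cr
  40.00 Cr + 19.71% × (1,420.00 Cr − 400.00 Cr) = 40.00 Cr + 19.71% × 1,020.00 Cr = 241.04 Cr
Transit Levy: 8% × 2,180.00 Cr = 174.40 Cr
Total: 241.04 Cr + 174.40 Cr = 415.44 Cr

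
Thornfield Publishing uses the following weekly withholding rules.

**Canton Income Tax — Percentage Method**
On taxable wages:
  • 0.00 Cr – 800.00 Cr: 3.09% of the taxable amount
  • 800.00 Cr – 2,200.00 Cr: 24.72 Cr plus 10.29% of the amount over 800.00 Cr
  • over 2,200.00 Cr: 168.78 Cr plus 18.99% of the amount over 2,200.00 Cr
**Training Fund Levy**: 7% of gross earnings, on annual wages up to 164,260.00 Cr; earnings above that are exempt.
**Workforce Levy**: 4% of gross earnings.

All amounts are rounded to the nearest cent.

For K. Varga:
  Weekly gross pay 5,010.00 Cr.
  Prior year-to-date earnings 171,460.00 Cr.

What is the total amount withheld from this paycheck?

Canton Income Tax: taxable = 5,010.00 Cr
  168.78 Cr + 18.99% × (5,010.00 Cr − 2,200.00 Cr) = 168.78 Cr + 18.99% × 2,810.00 Cr = 702.40 Cr
Training Fund Levy: YTD 171,460.00 Cr ≥ cap 164,260.00 Cr → 0.00 Cr
Workforce Levy: 4% × 5,010.00 Cr = 200.40 Cr
Total: 702.40 Cr + 0.00 Cr + 200.40 Cr = 902.80 Cr

902.80 Cr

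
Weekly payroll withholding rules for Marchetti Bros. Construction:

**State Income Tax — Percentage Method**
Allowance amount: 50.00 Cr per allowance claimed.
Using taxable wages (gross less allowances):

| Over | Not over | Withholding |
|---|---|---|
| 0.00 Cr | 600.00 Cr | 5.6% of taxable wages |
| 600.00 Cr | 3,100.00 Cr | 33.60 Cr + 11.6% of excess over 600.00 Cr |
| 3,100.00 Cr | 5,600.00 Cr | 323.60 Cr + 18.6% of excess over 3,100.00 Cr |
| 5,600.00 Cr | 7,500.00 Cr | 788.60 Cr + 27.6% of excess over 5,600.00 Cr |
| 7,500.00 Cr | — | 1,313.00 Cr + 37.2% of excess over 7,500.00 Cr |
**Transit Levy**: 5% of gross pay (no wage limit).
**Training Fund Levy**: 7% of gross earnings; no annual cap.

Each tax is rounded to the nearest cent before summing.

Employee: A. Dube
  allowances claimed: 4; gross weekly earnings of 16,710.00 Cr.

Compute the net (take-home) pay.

10,040.08 Cr

State Income Tax: taxable = 16,710.00 Cr − 4×50.00 Cr = 16,510.00 Cr
  1,313.00 Cr + 37.2% × (16,510.00 Cr − 7,500.00 Cr) = 1,313.00 Cr + 37.2% × 9,010.00 Cr = 4,664.72 Cr
Transit Levy: 5% × 16,710.00 Cr = 835.50 Cr
Training Fund Levy: 7% × 16,710.00 Cr = 1,169.70 Cr
Total withheld: 4,664.72 Cr + 835.50 Cr + 1,169.70 Cr = 6,669.92 Cr
Net pay: 16,710.00 Cr − 6,669.92 Cr = 10,040.08 Cr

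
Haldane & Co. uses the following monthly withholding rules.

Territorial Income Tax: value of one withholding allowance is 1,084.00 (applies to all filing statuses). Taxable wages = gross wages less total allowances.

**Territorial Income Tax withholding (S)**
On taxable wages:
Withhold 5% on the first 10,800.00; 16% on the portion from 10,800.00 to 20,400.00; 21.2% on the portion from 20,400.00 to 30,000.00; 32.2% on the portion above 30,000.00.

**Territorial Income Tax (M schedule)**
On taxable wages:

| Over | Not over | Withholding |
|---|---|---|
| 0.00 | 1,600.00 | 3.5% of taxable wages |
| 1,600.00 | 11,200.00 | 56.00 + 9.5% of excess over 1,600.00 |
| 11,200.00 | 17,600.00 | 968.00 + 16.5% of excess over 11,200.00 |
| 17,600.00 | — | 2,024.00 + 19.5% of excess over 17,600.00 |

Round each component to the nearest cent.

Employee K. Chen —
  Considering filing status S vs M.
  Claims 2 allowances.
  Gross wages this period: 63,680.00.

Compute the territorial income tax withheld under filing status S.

Territorial Income Tax (S): taxable = 63,680.00 − 2×1,084.00 = 61,512.00
  4,111.20 + 32.2% × (61,512.00 − 30,000.00) = 4,111.20 + 32.2% × 31,512.00 = 14,258.06

14,258.06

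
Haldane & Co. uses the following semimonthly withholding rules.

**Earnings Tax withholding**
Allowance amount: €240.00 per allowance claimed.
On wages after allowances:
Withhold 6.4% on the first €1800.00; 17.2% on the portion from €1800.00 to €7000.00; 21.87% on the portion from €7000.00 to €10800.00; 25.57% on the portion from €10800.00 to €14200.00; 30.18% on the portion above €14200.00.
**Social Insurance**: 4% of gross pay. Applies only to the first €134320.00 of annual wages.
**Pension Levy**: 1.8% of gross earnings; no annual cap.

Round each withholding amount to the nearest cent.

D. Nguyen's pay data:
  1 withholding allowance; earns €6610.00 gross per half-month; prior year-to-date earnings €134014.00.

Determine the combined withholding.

Earnings Tax: taxable = €6610.00 − 1×€240.00 = €6370.00
  €115.20 + 17.2% × (€6370.00 − €1800.00) = €115.20 + 17.2% × €4570.00 = €901.24
Social Insurance: cap €134320.00 − YTD €134014.00 = €306.00 subject; 4% × €306.00 = €12.24
Pension Levy: 1.8% × €6610.00 = €118.98
Total: €901.24 + €12.24 + €118.98 = €1032.46

€1032.46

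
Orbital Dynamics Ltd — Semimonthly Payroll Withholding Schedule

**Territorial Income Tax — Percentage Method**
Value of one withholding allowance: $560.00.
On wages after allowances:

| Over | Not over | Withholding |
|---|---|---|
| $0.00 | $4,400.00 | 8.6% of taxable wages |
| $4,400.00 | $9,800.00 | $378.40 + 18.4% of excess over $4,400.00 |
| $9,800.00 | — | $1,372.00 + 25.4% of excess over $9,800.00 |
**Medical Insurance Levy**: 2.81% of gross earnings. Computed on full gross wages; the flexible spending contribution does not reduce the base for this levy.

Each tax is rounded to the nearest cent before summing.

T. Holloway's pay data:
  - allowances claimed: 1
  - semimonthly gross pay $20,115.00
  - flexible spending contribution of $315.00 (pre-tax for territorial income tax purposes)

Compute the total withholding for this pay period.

$4,334.99

Territorial Income Tax: taxable = $20,115.00 − $315.00 − 1×$560.00 = $19,240.00
  $1,372.00 + 25.4% × ($19,240.00 − $9,800.00) = $1,372.00 + 25.4% × $9,440.00 = $3,769.76
Medical Insurance Levy: 2.81% × $20,115.00 = $565.23
Total: $3,769.76 + $565.23 = $4,334.99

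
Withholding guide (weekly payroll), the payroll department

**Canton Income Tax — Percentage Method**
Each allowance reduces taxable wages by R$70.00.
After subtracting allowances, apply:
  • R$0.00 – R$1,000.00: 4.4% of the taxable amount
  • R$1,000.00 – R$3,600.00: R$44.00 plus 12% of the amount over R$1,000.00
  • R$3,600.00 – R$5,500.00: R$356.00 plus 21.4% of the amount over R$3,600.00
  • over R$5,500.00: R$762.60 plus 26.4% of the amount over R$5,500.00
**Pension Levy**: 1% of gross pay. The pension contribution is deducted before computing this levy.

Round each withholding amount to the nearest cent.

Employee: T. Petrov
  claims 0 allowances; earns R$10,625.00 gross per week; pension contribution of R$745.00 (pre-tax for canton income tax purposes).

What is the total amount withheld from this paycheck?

R$2,017.72

Canton Income Tax: taxable = R$10,625.00 − R$745.00 = R$9,880.00
  R$762.60 + 26.4% × (R$9,880.00 − R$5,500.00) = R$762.60 + 26.4% × R$4,380.00 = R$1,918.92
Pension Levy: 1% × R$9,880.00 = R$98.80
Total: R$1,918.92 + R$98.80 = R$2,017.72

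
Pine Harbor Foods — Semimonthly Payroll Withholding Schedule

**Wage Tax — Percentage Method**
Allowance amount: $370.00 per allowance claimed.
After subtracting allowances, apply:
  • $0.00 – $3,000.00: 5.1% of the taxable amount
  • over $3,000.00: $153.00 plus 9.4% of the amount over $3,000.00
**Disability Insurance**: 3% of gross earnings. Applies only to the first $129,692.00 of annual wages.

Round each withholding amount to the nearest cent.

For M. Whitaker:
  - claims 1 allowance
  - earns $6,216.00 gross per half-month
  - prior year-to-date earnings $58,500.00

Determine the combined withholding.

$607.00

Wage Tax: taxable = $6,216.00 − 1×$370.00 = $5,846.00
  $153.00 + 9.4% × ($5,846.00 − $3,000.00) = $153.00 + 9.4% × $2,846.00 = $420.52
Disability Insurance: 3% × $6,216.00 = $186.48
Total: $420.52 + $186.48 = $607.00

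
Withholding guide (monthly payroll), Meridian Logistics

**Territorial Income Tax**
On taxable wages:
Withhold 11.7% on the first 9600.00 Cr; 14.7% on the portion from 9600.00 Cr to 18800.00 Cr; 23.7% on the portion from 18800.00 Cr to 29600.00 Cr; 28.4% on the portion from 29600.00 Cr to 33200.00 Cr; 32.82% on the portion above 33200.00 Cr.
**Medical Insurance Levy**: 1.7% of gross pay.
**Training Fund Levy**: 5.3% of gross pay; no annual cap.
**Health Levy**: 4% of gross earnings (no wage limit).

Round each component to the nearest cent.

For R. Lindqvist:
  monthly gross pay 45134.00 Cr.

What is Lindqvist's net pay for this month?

Territorial Income Tax: taxable = 45134.00 Cr
  6057.60 Cr + 32.82% × (45134.00 Cr − 33200.00 Cr) = 6057.60 Cr + 32.82% × 11934.00 Cr = 9974.34 Cr
Medical Insurance Levy: 1.7% × 45134.00 Cr = 767.28 Cr
Training Fund Levy: 5.3% × 45134.00 Cr = 2392.10 Cr
Health Levy: 4% × 45134.00 Cr = 1805.36 Cr
Total withheld: 9974.34 Cr + 767.28 Cr + 2392.10 Cr + 1805.36 Cr = 14939.08 Cr
Net pay: 45134.00 Cr − 14939.08 Cr = 30194.92 Cr

30194.92 Cr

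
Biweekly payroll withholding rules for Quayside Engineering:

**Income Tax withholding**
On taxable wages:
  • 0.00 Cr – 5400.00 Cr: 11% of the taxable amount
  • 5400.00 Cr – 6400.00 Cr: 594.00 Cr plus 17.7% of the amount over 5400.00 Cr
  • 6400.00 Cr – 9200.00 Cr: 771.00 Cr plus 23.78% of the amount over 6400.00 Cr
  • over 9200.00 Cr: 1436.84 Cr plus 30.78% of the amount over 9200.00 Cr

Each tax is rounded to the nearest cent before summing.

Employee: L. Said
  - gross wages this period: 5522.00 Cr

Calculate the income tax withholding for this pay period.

615.59 Cr

Income Tax: taxable = 5522.00 Cr
  594.00 Cr + 17.7% × (5522.00 Cr − 5400.00 Cr) = 594.00 Cr + 17.7% × 122.00 Cr = 615.59 Cr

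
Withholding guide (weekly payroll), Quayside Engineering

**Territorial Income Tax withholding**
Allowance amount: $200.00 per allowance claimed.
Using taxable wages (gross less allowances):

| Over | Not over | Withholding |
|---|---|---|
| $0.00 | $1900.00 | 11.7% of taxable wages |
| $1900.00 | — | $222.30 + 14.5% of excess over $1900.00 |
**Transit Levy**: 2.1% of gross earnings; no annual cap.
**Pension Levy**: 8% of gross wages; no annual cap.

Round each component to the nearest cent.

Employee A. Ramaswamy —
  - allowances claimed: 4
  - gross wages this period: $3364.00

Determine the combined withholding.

$658.34

Territorial Income Tax: taxable = $3364.00 − 4×$200.00 = $2564.00
  $222.30 + 14.5% × ($2564.00 − $1900.00) = $222.30 + 14.5% × $664.00 = $318.58
Transit Levy: 2.1% × $3364.00 = $70.64
Pension Levy: 8% × $3364.00 = $269.12
Total: $318.58 + $70.64 + $269.12 = $658.34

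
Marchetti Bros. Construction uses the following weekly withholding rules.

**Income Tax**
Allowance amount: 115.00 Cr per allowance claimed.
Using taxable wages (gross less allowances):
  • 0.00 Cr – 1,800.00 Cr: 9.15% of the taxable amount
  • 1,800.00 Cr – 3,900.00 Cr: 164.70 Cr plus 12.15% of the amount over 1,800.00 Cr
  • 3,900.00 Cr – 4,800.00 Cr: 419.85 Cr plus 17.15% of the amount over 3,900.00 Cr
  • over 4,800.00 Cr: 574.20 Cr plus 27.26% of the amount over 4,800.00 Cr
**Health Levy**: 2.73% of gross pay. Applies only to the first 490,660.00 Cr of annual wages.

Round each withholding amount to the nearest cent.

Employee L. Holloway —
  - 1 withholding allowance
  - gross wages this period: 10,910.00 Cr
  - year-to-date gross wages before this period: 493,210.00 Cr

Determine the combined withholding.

2,208.44 Cr

Income Tax: taxable = 10,910.00 Cr − 1×115.00 Cr = 10,795.00 Cr
  574.20 Cr + 27.26% × (10,795.00 Cr − 4,800.00 Cr) = 574.20 Cr + 27.26% × 5,995.00 Cr = 2,208.44 Cr
Health Levy: YTD 493,210.00 Cr ≥ cap 490,660.00 Cr → 0.00 Cr
Total: 2,208.44 Cr + 0.00 Cr = 2,208.44 Cr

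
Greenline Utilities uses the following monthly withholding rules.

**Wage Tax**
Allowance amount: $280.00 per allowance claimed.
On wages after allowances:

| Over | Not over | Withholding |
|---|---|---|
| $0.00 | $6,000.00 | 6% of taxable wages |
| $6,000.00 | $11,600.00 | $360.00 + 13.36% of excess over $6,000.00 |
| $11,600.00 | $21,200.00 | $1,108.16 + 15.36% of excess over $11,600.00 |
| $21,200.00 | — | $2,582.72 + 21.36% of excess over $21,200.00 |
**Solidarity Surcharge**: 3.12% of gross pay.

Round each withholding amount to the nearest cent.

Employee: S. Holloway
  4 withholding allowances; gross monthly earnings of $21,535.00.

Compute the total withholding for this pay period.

Wage Tax: taxable = $21,535.00 − 4×$280.00 = $20,415.00
  $1,108.16 + 15.36% × ($20,415.00 − $11,600.00) = $1,108.16 + 15.36% × $8,815.00 = $2,462.14
Solidarity Surcharge: 3.12% × $21,535.00 = $671.89
Total: $2,462.14 + $671.89 = $3,134.03

$3,134.03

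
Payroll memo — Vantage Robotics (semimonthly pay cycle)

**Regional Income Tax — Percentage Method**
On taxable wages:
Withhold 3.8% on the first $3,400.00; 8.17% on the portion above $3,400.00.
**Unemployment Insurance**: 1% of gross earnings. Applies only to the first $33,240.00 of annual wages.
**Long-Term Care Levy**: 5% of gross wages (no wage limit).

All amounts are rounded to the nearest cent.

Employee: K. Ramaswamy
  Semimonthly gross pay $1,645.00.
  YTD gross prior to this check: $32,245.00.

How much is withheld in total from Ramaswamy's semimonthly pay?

$154.71

Regional Income Tax: taxable = $1,645.00
  3.8% × $1,645.00 = $62.51
Unemployment Insurance: cap $33,240.00 − YTD $32,245.00 = $995.00 subject; 1% × $995.00 = $9.95
Long-Term Care Levy: 5% × $1,645.00 = $82.25
Total: $62.51 + $9.95 + $82.25 = $154.71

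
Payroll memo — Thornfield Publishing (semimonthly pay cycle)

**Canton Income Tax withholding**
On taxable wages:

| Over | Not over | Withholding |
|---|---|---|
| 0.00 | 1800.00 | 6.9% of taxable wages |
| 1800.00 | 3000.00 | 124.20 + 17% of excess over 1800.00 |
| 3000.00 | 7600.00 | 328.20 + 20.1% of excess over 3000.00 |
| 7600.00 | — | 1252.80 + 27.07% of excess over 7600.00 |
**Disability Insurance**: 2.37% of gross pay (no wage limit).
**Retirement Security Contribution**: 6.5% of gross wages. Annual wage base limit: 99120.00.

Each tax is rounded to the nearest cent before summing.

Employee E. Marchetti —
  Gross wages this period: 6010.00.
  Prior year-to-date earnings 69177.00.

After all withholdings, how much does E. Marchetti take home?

Canton Income Tax: taxable = 6010.00
  328.20 + 20.1% × (6010.00 − 3000.00) = 328.20 + 20.1% × 3010.00 = 933.21
Disability Insurance: 2.37% × 6010.00 = 142.44
Retirement Security Contribution: 6.5% × 6010.00 = 390.65
Total withheld: 933.21 + 142.44 + 390.65 = 1466.30
Net pay: 6010.00 − 1466.30 = 4543.70

4543.70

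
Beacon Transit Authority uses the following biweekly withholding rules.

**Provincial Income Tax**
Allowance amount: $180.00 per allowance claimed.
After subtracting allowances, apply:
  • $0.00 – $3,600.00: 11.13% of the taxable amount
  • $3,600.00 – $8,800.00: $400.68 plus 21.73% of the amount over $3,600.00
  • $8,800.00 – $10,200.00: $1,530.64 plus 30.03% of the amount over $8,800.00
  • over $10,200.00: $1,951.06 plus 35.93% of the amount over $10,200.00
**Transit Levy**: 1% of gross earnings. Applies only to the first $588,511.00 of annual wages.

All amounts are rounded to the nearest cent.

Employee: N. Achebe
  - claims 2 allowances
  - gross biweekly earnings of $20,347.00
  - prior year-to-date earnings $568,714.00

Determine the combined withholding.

$5,665.50

Provincial Income Tax: taxable = $20,347.00 − 2×$180.00 = $19,987.00
  $1,951.06 + 35.93% × ($19,987.00 − $10,200.00) = $1,951.06 + 35.93% × $9,787.00 = $5,467.53
Transit Levy: cap $588,511.00 − YTD $568,714.00 = $19,797.00 subject; 1% × $19,797.00 = $197.97
Total: $5,467.53 + $197.97 = $5,665.50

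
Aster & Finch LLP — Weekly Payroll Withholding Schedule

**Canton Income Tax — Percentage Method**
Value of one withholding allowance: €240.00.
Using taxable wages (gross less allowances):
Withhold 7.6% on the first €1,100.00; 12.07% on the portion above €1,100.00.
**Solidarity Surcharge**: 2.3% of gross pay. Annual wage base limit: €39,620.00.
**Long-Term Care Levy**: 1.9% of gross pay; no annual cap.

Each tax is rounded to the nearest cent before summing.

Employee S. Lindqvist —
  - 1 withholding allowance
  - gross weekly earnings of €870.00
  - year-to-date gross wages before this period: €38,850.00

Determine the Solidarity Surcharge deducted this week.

Solidarity Surcharge: cap €39,620.00 − YTD €38,850.00 = €770.00 subject; 2.3% × €770.00 = €17.71

€17.71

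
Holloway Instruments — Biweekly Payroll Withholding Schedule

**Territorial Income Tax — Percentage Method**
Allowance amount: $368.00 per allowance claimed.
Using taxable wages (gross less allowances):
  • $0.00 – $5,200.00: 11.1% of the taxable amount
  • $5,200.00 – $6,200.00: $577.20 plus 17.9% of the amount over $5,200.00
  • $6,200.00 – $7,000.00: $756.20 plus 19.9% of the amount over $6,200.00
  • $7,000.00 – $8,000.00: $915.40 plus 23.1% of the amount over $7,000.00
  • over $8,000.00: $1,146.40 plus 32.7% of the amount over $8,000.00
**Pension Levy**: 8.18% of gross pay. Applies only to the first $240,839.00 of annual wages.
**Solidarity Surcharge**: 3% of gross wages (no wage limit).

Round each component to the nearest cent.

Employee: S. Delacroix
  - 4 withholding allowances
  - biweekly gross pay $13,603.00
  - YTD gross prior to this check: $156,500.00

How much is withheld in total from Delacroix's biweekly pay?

$4,018.06

Territorial Income Tax: taxable = $13,603.00 − 4×$368.00 = $12,131.00
  $1,146.40 + 32.7% × ($12,131.00 − $8,000.00) = $1,146.40 + 32.7% × $4,131.00 = $2,497.24
Pension Levy: 8.18% × $13,603.00 = $1,112.73
Solidarity Surcharge: 3% × $13,603.00 = $408.09
Total: $2,497.24 + $1,112.73 + $408.09 = $4,018.06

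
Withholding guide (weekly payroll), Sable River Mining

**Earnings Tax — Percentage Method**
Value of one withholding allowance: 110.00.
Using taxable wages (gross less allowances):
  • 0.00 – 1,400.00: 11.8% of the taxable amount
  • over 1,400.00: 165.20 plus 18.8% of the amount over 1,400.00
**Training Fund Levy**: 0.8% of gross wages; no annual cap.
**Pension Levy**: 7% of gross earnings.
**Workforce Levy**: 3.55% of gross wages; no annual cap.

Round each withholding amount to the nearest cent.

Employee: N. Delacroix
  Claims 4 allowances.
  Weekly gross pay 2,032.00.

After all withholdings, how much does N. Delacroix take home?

1,600.06

Earnings Tax: taxable = 2,032.00 − 4×110.00 = 1,592.00
  165.20 + 18.8% × (1,592.00 − 1,400.00) = 165.20 + 18.8% × 192.00 = 201.30
Training Fund Levy: 0.8% × 2,032.00 = 16.26
Pension Levy: 7% × 2,032.00 = 142.24
Workforce Levy: 3.55% × 2,032.00 = 72.14
Total withheld: 201.30 + 16.26 + 142.24 + 72.14 = 431.94
Net pay: 2,032.00 − 431.94 = 1,600.06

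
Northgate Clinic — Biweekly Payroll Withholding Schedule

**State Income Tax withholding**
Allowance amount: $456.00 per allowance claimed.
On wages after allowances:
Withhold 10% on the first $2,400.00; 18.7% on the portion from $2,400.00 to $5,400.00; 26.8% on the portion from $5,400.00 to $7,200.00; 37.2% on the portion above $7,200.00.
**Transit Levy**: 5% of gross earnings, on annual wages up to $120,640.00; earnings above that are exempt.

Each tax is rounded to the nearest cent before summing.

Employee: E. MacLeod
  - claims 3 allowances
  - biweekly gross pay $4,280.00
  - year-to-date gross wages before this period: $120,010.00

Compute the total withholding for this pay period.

$367.24

State Income Tax: taxable = $4,280.00 − 3×$456.00 = $2,912.00
  $240.00 + 18.7% × ($2,912.00 − $2,400.00) = $240.00 + 18.7% × $512.00 = $335.74
Transit Levy: cap $120,640.00 − YTD $120,010.00 = $630.00 subject; 5% × $630.00 = $31.50
Total: $335.74 + $31.50 = $367.24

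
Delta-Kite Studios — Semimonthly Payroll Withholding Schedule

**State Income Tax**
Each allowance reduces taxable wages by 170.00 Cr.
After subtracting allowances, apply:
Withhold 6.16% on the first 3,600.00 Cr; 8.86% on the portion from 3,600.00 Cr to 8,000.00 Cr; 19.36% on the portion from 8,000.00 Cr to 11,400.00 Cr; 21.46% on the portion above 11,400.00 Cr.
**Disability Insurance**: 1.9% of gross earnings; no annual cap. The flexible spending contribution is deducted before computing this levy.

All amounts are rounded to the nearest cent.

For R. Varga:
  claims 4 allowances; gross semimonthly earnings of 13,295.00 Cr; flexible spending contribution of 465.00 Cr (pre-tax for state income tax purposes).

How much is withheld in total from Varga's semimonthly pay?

State Income Tax: taxable = 13,295.00 Cr − 465.00 Cr − 4×170.00 Cr = 12,150.00 Cr
  1,269.84 Cr + 21.46% × (12,150.00 Cr − 11,400.00 Cr) = 1,269.84 Cr + 21.46% × 750.00 Cr = 1,430.79 Cr
Disability Insurance: 1.9% × 12,830.00 Cr = 243.77 Cr
Total: 1,430.79 Cr + 243.77 Cr = 1,674.56 Cr

1,674.56 Cr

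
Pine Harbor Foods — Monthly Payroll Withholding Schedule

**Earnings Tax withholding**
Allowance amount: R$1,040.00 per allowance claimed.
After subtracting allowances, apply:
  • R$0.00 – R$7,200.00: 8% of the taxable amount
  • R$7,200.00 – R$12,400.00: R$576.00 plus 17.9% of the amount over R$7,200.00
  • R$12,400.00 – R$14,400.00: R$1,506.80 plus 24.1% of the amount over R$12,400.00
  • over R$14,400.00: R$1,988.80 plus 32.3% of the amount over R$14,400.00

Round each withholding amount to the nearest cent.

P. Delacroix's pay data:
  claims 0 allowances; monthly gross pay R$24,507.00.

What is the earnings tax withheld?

Earnings Tax: taxable = R$24,507.00
  R$1,988.80 + 32.3% × (R$24,507.00 − R$14,400.00) = R$1,988.80 + 32.3% × R$10,107.00 = R$5,253.36

R$5,253.36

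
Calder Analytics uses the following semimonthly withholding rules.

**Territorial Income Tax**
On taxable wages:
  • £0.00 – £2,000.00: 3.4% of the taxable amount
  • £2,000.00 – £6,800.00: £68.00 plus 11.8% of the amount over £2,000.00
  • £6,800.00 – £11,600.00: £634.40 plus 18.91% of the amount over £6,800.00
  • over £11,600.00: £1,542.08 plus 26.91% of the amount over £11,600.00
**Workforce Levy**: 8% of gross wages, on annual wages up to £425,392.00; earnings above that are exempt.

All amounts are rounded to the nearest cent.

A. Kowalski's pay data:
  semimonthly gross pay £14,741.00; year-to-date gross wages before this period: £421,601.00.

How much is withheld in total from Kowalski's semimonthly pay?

Territorial Income Tax: taxable = £14,741.00
  £1,542.08 + 26.91% × (£14,741.00 − £11,600.00) = £1,542.08 + 26.91% × £3,141.00 = £2,387.32
Workforce Levy: cap £425,392.00 − YTD £421,601.00 = £3,791.00 subject; 8% × £3,791.00 = £303.28
Total: £2,387.32 + £303.28 = £2,690.60

£2,690.60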